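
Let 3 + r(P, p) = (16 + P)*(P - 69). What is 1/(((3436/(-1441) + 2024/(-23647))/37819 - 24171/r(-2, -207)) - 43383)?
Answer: -1284828707437561/55708574856865969812 ≈ -2.3063e-5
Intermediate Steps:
r(P, p) = -3 + (-69 + P)*(16 + P) (r(P, p) = -3 + (16 + P)*(P - 69) = -3 + (16 + P)*(-69 + P) = -3 + (-69 + P)*(16 + P))
1/(((3436/(-1441) + 2024/(-23647))/37819 - 24171/r(-2, -207)) - 43383) = 1/(((3436/(-1441) + 2024/(-23647))/37819 - 24171/(-1107 + (-2)² - 53*(-2))) - 43383) = 1/(((3436*(-1/1441) + 2024*(-1/23647))*(1/37819) - 24171/(-1107 + 4 + 106)) - 43383) = 1/(((-3436/1441 - 2024/23647)*(1/37819) - 24171/(-997)) - 43383) = 1/((-84167676/34075327*1/37819 - 24171*(-1/997)) - 43383) = 1/((-84167676/1288694791813 + 24171/997) - 43383) = 1/(31148957897739051/1284828707437561 - 43383) = 1/(-55708574856865969812/1284828707437561) = -1284828707437561/55708574856865969812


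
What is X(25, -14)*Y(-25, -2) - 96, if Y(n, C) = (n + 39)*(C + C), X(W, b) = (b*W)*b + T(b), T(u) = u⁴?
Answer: -2425792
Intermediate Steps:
X(W, b) = b⁴ + W*b² (X(W, b) = (b*W)*b + b⁴ = (W*b)*b + b⁴ = W*b² + b⁴ = b⁴ + W*b²)
Y(n, C) = 2*C*(39 + n) (Y(n, C) = (39 + n)*(2*C) = 2*C*(39 + n))
X(25, -14)*Y(-25, -2) - 96 = ((-14)²*(25 + (-14)²))*(2*(-2)*(39 - 25)) - 96 = (196*(25 + 196))*(2*(-2)*14) - 96 = (196*221)*(-56) - 96 = 43316*(-56) - 96 = -2425696 - 96 = -2425792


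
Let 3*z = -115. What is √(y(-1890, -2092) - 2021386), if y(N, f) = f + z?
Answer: I*√18211647/3 ≈ 1422.5*I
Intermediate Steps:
z = -115/3 (z = (⅓)*(-115) = -115/3 ≈ -38.333)
y(N, f) = -115/3 + f (y(N, f) = f - 115/3 = -115/3 + f)
√(y(-1890, -2092) - 2021386) = √((-115/3 - 2092) - 2021386) = √(-6391/3 - 2021386) = √(-6070549/3) = I*√18211647/3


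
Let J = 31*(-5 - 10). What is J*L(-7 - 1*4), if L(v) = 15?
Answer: -6975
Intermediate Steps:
J = -465 (J = 31*(-15) = -465)
J*L(-7 - 1*4) = -465*15 = -6975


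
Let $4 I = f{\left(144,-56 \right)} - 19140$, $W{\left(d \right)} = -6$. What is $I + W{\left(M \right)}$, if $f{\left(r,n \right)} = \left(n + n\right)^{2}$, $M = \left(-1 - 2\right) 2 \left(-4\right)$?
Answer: $-1655$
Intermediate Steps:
$M = 24$ ($M = \left(-3\right) \left(-8\right) = 24$)
$f{\left(r,n \right)} = 4 n^{2}$ ($f{\left(r,n \right)} = \left(2 n\right)^{2} = 4 n^{2}$)
$I = -1649$ ($I = \frac{4 \left(-56\right)^{2} - 19140}{4} = \frac{4 \cdot 3136 - 19140}{4} = \frac{12544 - 19140}{4} = \frac{1}{4} \left(-6596\right) = -1649$)
$I + W{\left(M \right)} = -1649 - 6 = -1655$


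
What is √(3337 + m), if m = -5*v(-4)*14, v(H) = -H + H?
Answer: √3337 ≈ 57.767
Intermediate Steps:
v(H) = 0
m = 0 (m = -5*0*14 = 0*14 = 0)
√(3337 + m) = √(3337 + 0) = √3337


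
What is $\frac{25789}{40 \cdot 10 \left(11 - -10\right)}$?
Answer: $\frac{25789}{8400} \approx 3.0701$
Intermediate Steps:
$\frac{25789}{40 \cdot 10 \left(11 - -10\right)} = \frac{25789}{400 \left(11 + 10\right)} = \frac{25789}{400 \cdot 21} = \frac{25789}{8400}$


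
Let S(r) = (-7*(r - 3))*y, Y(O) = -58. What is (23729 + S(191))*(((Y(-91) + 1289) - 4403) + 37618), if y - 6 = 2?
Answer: 454721646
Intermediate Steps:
y = 8 (y = 6 + 2 = 8)
S(r) = 168 - 56*r (S(r) = -7*(r - 3)*8 = -7*(-3 + r)*8 = (21 - 7*r)*8 = 168 - 56*r)
(23729 + S(191))*(((Y(-91) + 1289) - 4403) + 37618) = (23729 + (168 - 56*191))*(((-58 + 1289) - 4403) + 37618) = (23729 + (168 - 10696))*((1231 - 4403) + 37618) = (23729 - 10528)*(-3172 + 37618) = 13201*34446 = 454721646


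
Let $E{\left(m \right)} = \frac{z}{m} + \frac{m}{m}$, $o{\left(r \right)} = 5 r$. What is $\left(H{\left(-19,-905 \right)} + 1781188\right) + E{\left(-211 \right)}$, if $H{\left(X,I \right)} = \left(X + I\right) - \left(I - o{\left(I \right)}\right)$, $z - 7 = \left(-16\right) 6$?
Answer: $\frac{374872184}{211} \approx 1.7766 \cdot 10^{6}$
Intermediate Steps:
$z = -89$ ($z = 7 - 96 = -89$)
$H{\left(X,I \right)} = X + 5 I$ ($H{\left(X,I \right)} = \left(X + I\right) + \left(5 I - I\right) = \left(I + X\right) + 4 I = X + 5 I$)
$E{\left(m \right)} = 1 - \frac{89}{m}$ ($E{\left(m \right)} = - \frac{89}{m} + \frac{m}{m} = - \frac{89}{m} + 1 = 1 - \frac{89}{m}$)
$\left(H{\left(-19,-905 \right)} + 1781188\right) + E{\left(-211 \right)} = \left(\left(-19 + 5 \left(-905\right)\right) + 1781188\right) + \frac{-89 - 211}{-211} = \left(\left(-19 - 4525\right) + 1781188\right) - - \frac{300}{211} = \left(-4544 + 1781188\right) + \frac{300}{211} = 1776644 + \frac{300}{211} = \frac{374872184}{211}$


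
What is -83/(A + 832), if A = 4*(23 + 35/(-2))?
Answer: -83/854 ≈ -0.097190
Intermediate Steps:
A = 22 (A = 4*(23 + 35*(-½)) = 4*(23 - 35/2) = 4*(11/2) = 22)
-83/(A + 832) = -83/(22 + 832) = -83/854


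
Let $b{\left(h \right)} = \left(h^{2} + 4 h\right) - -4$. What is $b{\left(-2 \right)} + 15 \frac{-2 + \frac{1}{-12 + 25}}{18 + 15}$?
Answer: $- \frac{125}{143} \approx -0.87413$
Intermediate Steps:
$b{\left(h \right)} = 4 + h^{2} + 4 h$ ($b{\left(h \right)} = \left(h^{2} + 4 h\right) + 4 = 4 + h^{2} + 4 h$)
$b{\left(-2 \right)} + 15 \frac{-2 + \frac{1}{-12 + 25}}{18 + 15} = \left(4 + \left(-2\right)^{2} + 4 \left(-2\right)\right) + 15 \frac{-2 + \frac{1}{-12 + 25}}{18 + 15} = \left(4 + 4 - 8\right) + 15 \frac{-2 + \frac{1}{13}}{33} = 0 + 15 \left(-2 + \frac{1}{13}\right) \frac{1}{33} = 0 + 15 \left(\left(- \frac{25}{13}\right) \frac{1}{33}\right) = 0 + 15 \left(- \frac{25}{429}\right) = 0 - \frac{125}{143} = - \frac{125}{143}$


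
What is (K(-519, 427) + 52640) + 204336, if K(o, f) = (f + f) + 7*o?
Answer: 254197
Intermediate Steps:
K(o, f) = 2*f + 7*o
(K(-519, 427) + 52640) + 204336 = ((2*427 + 7*(-519)) + 52640) + 204336 = ((854 - 3633) + 52640) + 204336 = (-2779 + 52640) + 204336 = 49861 + 204336 = 254197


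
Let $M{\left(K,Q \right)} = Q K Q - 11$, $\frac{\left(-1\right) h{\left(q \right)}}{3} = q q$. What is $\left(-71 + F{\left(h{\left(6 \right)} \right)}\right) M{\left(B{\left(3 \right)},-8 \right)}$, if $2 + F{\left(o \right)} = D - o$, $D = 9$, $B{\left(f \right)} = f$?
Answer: $7964$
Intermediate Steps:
$h{\left(q \right)} = - 3 q^{2}$ ($h{\left(q \right)} = - 3 q q = - 3 q^{2}$)
$M{\left(K,Q \right)} = -11 + K Q^{2}$ ($M{\left(K,Q \right)} = K Q Q - 11 = K Q^{2} - 11 = -11 + K Q^{2}$)
$F{\left(o \right)} = 7 - o$ ($F{\left(o \right)} = -2 - \left(-9 + o\right) = 7 - o$)
$\left(-71 + F{\left(h{\left(6 \right)} \right)}\right) M{\left(B{\left(3 \right)},-8 \right)} = \left(-71 - \left(-7 - 3 \cdot 6^{2}\right)\right) \left(-11 + 3 \left(-8\right)^{2}\right) = \left(-71 - \left(-7 - 108\right)\right) \left(-11 + 3 \cdot 64\right) = \left(-71 + \left(7 - -108\right)\right) \left(-11 + 192\right) = \left(-71 + \left(7 + 108\right)\right) 181 = \left(-71 + 115\right) 181 = 44 \cdot 181 = 7964$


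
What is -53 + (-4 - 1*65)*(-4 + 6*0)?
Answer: 223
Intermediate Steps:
-53 + (-4 - 1*65)*(-4 + 6*0) = -53 + (-4 - 65)*(-4 + 0) = -53 - 69*(-4) = -53 + 276 = 223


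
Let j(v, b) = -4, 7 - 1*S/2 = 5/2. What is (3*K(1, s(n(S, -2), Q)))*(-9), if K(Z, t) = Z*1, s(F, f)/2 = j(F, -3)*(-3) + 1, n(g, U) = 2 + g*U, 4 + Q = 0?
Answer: -27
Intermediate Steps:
S = 9 (S = 14 - 10/2 = 14 - 2*5/2 = 14 - 5 = 9)
Q = -4 (Q = -4 + 0 = -4)
n(g, U) = 2 + U*g
s(F, f) = 26 (s(F, f) = 2*(-4*(-3) + 1) = 2*(12 + 1) = 2*13 = 26)
K(Z, t) = Z
(3*K(1, s(n(S, -2), Q)))*(-9) = (3*1)*(-9) = 3*(-9) = -27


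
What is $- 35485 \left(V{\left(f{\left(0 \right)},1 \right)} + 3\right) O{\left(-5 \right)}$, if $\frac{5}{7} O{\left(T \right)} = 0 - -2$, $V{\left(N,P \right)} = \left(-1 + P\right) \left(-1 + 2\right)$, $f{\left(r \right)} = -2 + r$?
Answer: $-298074$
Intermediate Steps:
$V{\left(N,P \right)} = -1 + P$ ($V{\left(N,P \right)} = \left(-1 + P\right) 1 = -1 + P$)
$O{\left(T \right)} = \frac{14}{5}$ ($O{\left(T \right)} = \frac{7 \left(0 - -2\right)}{5} = \frac{7 \left(0 + 2\right)}{5} = \frac{7}{5} \cdot 2 = \frac{14}{5}$)
$- 35485 \left(V{\left(f{\left(0 \right)},1 \right)} + 3\right) O{\left(-5 \right)} = - 35485 \left(\left(-1 + 1\right) + 3\right) \frac{14}{5} = - 35485 \left(0 + 3\right) \frac{14}{5} = - 35485 \cdot 3 \cdot \frac{14}{5} = \left(-35485\right) \frac{42}{5} = -298074$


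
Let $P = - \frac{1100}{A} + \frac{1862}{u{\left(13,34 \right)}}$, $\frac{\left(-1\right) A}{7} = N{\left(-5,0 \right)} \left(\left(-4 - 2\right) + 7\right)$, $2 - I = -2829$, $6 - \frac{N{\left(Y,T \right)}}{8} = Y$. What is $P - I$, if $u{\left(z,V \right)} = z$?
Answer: $- \frac{488849}{182} \approx -2686.0$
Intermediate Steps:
$N{\left(Y,T \right)} = 48 - 8 Y$
$I = 2831$ ($I = 2 - -2829 = 2 + 2829 = 2831$)
$A = -616$ ($A = - 7 \left(48 - -40\right) \left(\left(-4 - 2\right) + 7\right) = - 7 \left(48 + 40\right) \left(\left(-4 - 2\right) + 7\right) = - 7 \cdot 88 \left(-6 + 7\right) = - 7 \cdot 88 \cdot 1 = \left(-7\right) 88 = -616$)
$P = \frac{26393}{182}$ ($P = - \frac{1100}{-616} + \frac{1862}{13} = \left(-1100\right) \left(- \frac{1}{616}\right) + 1862 \cdot \frac{1}{13} = \frac{25}{14} + \frac{1862}{13} = \frac{26393}{182} \approx 145.02$)
$P - I = \frac{26393}{182} - 2831 = - \frac{488849}{182}$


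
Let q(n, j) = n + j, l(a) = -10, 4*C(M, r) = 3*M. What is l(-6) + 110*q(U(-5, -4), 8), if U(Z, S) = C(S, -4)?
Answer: 540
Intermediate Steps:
C(M, r) = 3*M/4 (C(M, r) = (3*M)/4 = 3*M/4)
U(Z, S) = 3*S/4
q(n, j) = j + n
l(-6) + 110*q(U(-5, -4), 8) = -10 + 110*(8 + (3/4)*(-4)) = -10 + 110*(8 - 3) = -10 + 110*5 = -10 + 550 = 540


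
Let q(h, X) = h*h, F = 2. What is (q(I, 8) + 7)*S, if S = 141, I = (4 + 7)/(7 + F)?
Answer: 32336/27 ≈ 1197.6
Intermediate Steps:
I = 11/9 (I = (4 + 7)/(7 + 2) = 11/9 ≈ 1.2222)
q(h, X) = h²
(q(I, 8) + 7)*S = ((11/9)² + 7)*141 = (121/81 + 7)*141 = (688/81)*141 = 32336/27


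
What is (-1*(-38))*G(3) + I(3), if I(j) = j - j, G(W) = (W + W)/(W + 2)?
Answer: 228/5 ≈ 45.600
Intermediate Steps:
G(W) = 2*W/(2 + W) (G(W) = (2*W)/(2 + W) = 2*W/(2 + W))
I(j) = 0
(-1*(-38))*G(3) + I(3) = (-1*(-38))*(2*3/(2 + 3)) + 0 = 38*(2*3/5) + 0 = 38*(2*3*(⅕)) + 0 = 38*(6/5) + 0 = 228/5 + 0 = 228/5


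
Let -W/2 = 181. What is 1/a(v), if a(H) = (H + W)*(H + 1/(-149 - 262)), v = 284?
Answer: -137/3034798 ≈ -4.5143e-5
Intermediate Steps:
W = -362 (W = -2*181 = -362)
a(H) = (-362 + H)*(-1/411 + H) (a(H) = (H - 362)*(H + 1/(-149 - 262)) = (-362 + H)*(H + 1/(-411)) = (-362 + H)*(H - 1/411) = (-362 + H)*(-1/411 + H))
1/a(v) = 1/(362/411 + 284² - 148783/411*284) = 1/(362/411 + 80656 - 42254372/411) = 1/(-3034798/137) = -137/3034798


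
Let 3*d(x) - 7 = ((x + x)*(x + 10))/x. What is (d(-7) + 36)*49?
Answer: 5929/3 ≈ 1976.3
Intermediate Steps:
d(x) = 9 + 2*x/3 (d(x) = 7/3 + (((x + x)*(x + 10))/x)/3 = 7/3 + (((2*x)*(10 + x))/x)/3 = 7/3 + ((2*x*(10 + x))/x)/3 = 7/3 + (20 + 2*x)/3 = 7/3 + (20/3 + 2*x/3) = 9 + 2*x/3)
(d(-7) + 36)*49 = ((9 + (⅔)*(-7)) + 36)*49 = ((9 - 14/3) + 36)*49 = (13/3 + 36)*49 = (121/3)*49 = 5929/3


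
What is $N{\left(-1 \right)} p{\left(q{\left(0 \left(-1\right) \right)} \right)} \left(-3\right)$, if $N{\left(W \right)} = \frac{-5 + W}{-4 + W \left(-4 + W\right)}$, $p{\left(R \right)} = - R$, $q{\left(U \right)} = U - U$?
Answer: $0$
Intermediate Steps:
$q{\left(U \right)} = 0$
$N{\left(W \right)} = \frac{-5 + W}{-4 + W \left(-4 + W\right)}$
$N{\left(-1 \right)} p{\left(q{\left(0 \left(-1\right) \right)} \right)} \left(-3\right) = \frac{5 - -1}{4 - \left(-1\right)^{2} + 4 \left(-1\right)} \left(\left(-1\right) 0\right) \left(-3\right) = \frac{5 + 1}{4 - 1 - 4} \cdot 0 \left(-3\right) = \frac{1}{4 - 1 - 4} \cdot 6 \cdot 0 \left(-3\right) = \frac{1}{-1} \cdot 6 \cdot 0 \left(-3\right) = \left(-1\right) 6 \cdot 0 \left(-3\right) = \left(-6\right) 0 \left(-3\right) = 0 \left(-3\right) = 0$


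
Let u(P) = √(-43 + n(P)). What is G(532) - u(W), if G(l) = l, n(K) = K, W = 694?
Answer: 532 - √651 ≈ 506.49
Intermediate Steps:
u(P) = √(-43 + P)
G(532) - u(W) = 532 - √(-43 + 694) = 532 - √651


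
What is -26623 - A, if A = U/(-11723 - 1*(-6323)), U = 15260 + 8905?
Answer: -1064741/40 ≈ -26619.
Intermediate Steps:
U = 24165
A = -179/40 (A = 24165/(-11723 - 1*(-6323)) = 24165/(-11723 + 6323) = 24165/(-5400) = 24165*(-1/5400) = -179/40 ≈ -4.4750)
-26623 - A = -26623 - 1*(-179/40) = -26623 + 179/40 = -1064741/40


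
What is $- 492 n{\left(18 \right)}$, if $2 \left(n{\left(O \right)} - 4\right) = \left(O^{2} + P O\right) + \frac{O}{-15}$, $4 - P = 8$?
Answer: $- \frac{318324}{5} \approx -63665.0$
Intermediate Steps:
$P = -4$ ($P = 4 - 8 = -4$)
$n{\left(O \right)} = 4 + \frac{O^{2}}{2} - \frac{61 O}{30}$ ($n{\left(O \right)} = 4 + \frac{\left(O^{2} - 4 O\right) + \frac{O}{-15}}{2} = 4 + \frac{\left(O^{2} - 4 O\right) + O \left(- \frac{1}{15}\right)}{2} = 4 + \frac{\left(O^{2} - 4 O\right) - \frac{O}{15}}{2} = 4 + \frac{O^{2} - \frac{61 O}{15}}{2} = 4 + \left(\frac{O^{2}}{2} - \frac{61 O}{30}\right) = 4 + \frac{O^{2}}{2} - \frac{61 O}{30}$)
$- 492 n{\left(18 \right)} = - 492 \left(4 + \frac{18^{2}}{2} - \frac{183}{5}\right) = - 492 \left(4 + \frac{1}{2} \cdot 324 - \frac{183}{5}\right) = - 492 \left(4 + 162 - \frac{183}{5}\right) = \left(-492\right) \frac{647}{5} = - \frac{318324}{5}$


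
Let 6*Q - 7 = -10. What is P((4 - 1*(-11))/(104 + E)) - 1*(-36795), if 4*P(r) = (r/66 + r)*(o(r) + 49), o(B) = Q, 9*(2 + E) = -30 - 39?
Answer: 1832782845/49808 ≈ 36797.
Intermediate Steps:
E = -29/3 (E = -2 + (-30 - 39)/9 = -2 + (1/9)*(-69) = -2 - 23/3 = -29/3 ≈ -9.6667)
Q = -1/2 (Q = 7/6 + (1/6)*(-10) = 7/6 - 5/3 = -1/2 ≈ -0.50000)
o(B) = -1/2
P(r) = 6499*r/528 (P(r) = ((r/66 + r)*(-1/2 + 49))/4 = ((r*(1/66) + r)*(97/2))/4 = ((r/66 + r)*(97/2))/4 = ((67*r/66)*(97/2))/4 = (6499*r/132)/4 = 6499*r/528)
P((4 - 1*(-11))/(104 + E)) - 1*(-36795) = 6499*((4 - 1*(-11))/(104 - 29/3))/528 - 1*(-36795) = 6499*((4 + 11)/(283/3))/528 + 36795 = 6499*(15*(3/283))/528 + 36795 = (6499/528)*(45/283) + 36795 = 97485/49808 + 36795 = 1832782845/49808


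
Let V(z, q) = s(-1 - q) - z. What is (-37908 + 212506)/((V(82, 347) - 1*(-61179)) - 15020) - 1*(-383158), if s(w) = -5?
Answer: 8826514987/23036 ≈ 3.8316e+5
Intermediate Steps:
V(z, q) = -5 - z
(-37908 + 212506)/((V(82, 347) - 1*(-61179)) - 15020) - 1*(-383158) = (-37908 + 212506)/(((-5 - 1*82) - 1*(-61179)) - 15020) - 1*(-383158) = 174598/(((-5 - 82) + 61179) - 15020) + 383158 = 174598/((-87 + 61179) - 15020) + 383158 = 174598/(61092 - 15020) + 383158 = 174598/46072 + 383158 = 174598*(1/46072) + 383158 = 87299/23036 + 383158 = 8826514987/23036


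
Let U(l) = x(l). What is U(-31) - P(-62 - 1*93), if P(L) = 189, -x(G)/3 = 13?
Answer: -228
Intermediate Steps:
x(G) = -39 (x(G) = -3*13 = -39)
U(l) = -39
U(-31) - P(-62 - 1*93) = -39 - 1*189 = -39 - 189 = -228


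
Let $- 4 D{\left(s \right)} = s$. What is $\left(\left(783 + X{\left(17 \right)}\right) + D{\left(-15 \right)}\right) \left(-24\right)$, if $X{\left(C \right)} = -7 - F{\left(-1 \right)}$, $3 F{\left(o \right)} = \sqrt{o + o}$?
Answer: $-18714 + 8 i \sqrt{2} \approx -18714.0 + 11.314 i$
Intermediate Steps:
$F{\left(o \right)} = \frac{\sqrt{2} \sqrt{o}}{3}$ ($F{\left(o \right)} = \frac{\sqrt{o + o}}{3} = \frac{\sqrt{2 o}}{3} = \frac{\sqrt{2} \sqrt{o}}{3}$)
$D{\left(s \right)} = - \frac{s}{4}$
$X{\left(C \right)} = -7 - \frac{i \sqrt{2}}{3}$ ($X{\left(C \right)} = -7 - \frac{\sqrt{2} \sqrt{-1}}{3} = -7 - \frac{\sqrt{2} i}{3} = -7 - \frac{i \sqrt{2}}{3}$)
$\left(\left(783 + X{\left(17 \right)}\right) + D{\left(-15 \right)}\right) \left(-24\right) = \left(\left(783 - \left(7 + \frac{i \sqrt{2}}{3}\right)\right) - - \frac{15}{4}\right) \left(-24\right) = \left(\left(776 - \frac{i \sqrt{2}}{3}\right) + \frac{15}{4}\right) \left(-24\right) = \left(\frac{3119}{4} - \frac{i \sqrt{2}}{3}\right) \left(-24\right) = -18714 + 8 i \sqrt{2}$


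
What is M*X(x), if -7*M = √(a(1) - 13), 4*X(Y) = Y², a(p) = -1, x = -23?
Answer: -529*I*√14/28 ≈ -70.691*I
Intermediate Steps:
X(Y) = Y²/4
M = -I*√14/7 (M = -√(-1 - 13)/7 = -I*√14/7 ≈ -0.53452*I)
M*X(x) = (-I*√14/7)*((¼)*(-23)²) = (-I*√14/7)*((¼)*529) = -I*√14/7*(529/4) = -529*I*√14/28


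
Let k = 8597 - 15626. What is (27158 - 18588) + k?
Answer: 1541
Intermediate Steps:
k = -7029
(27158 - 18588) + k = (27158 - 18588) - 7029 = 8570 - 7029 = 1541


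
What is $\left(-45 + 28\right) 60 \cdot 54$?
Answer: $-55080$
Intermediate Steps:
$\left(-45 + 28\right) 60 \cdot 54 = \left(-17\right) 60 \cdot 54 = \left(-1020\right) 54 = -55080$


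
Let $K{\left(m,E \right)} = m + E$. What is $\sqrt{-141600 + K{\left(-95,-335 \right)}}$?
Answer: $i \sqrt{142030} \approx 376.87 i$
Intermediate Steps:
$K{\left(m,E \right)} = E + m$
$\sqrt{-141600 + K{\left(-95,-335 \right)}} = \sqrt{-141600 - 430} = \sqrt{-142030} = i \sqrt{142030}$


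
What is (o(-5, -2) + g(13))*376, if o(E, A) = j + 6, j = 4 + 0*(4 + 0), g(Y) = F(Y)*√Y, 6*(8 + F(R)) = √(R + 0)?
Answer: 13724/3 - 3008*√13 ≈ -6270.8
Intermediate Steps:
F(R) = -8 + √R/6 (F(R) = -8 + √(R + 0)/6 = -8 + √R/6)
g(Y) = √Y*(-8 + √Y/6) (g(Y) = (-8 + √Y/6)*√Y = √Y*(-8 + √Y/6))
j = 4 (j = 4 + 0*4 = 4 + 0 = 4)
o(E, A) = 10 (o(E, A) = 4 + 6 = 10)
(o(-5, -2) + g(13))*376 = (10 + (-8*√13 + (⅙)*13))*376 = (10 + (-8*√13 + 13/6))*376 = (10 + (13/6 - 8*√13))*376 = (73/6 - 8*√13)*376 = 13724/3 - 3008*√13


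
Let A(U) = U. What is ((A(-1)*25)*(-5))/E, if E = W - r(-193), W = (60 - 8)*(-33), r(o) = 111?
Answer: -125/1827 ≈ -0.068418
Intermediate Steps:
W = -1716 (W = 52*(-33) = -1716)
E = -1827 (E = -1716 - 1*111 = -1716 - 111 = -1827)
((A(-1)*25)*(-5))/E = (-1*25*(-5))/(-1827) = -25*(-5)*(-1/1827) = 125*(-1/1827) = -125/1827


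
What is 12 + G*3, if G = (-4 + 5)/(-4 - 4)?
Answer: 93/8 ≈ 11.625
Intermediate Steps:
G = -⅛ (G = 1/(-8) = 1*(-⅛) = -⅛ ≈ -0.12500)
12 + G*3 = 12 - ⅛*3 = 12 - 3/8 = 93/8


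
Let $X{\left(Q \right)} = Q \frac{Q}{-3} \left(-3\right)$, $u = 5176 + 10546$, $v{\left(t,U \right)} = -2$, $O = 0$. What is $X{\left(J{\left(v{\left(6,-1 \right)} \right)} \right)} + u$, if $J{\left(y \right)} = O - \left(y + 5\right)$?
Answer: $15731$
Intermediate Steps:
$u = 15722$
$J{\left(y \right)} = -5 - y$ ($J{\left(y \right)} = 0 - \left(y + 5\right) = 0 - \left(5 + y\right) = -5 - y$)
$X{\left(Q \right)} = Q^{2}$ ($X{\left(Q \right)} = Q Q \left(- \frac{1}{3}\right) \left(-3\right) = Q \left(- \frac{Q}{3}\right) \left(-3\right) = - \frac{Q^{2}}{3} \left(-3\right) = Q^{2}$)
$X{\left(J{\left(v{\left(6,-1 \right)} \right)} \right)} + u = \left(-5 - -2\right)^{2} + 15722 = \left(-5 + 2\right)^{2} + 15722 = \left(-3\right)^{2} + 15722 = 9 + 15722 = 15731$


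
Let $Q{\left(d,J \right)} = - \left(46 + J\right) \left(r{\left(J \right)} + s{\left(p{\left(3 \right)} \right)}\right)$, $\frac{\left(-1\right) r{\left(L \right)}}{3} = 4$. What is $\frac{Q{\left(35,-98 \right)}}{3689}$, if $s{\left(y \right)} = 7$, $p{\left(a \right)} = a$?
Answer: $- \frac{260}{3689} \approx -0.07048$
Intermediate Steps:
$r{\left(L \right)} = -12$ ($r{\left(L \right)} = \left(-3\right) 4 = -12$)
$Q{\left(d,J \right)} = 230 + 5 J$ ($Q{\left(d,J \right)} = - \left(46 + J\right) \left(-12 + 7\right) = - \left(46 + J\right) \left(-5\right) = - (-230 - 5 J) = 230 + 5 J$)
$\frac{Q{\left(35,-98 \right)}}{3689} = \frac{230 + 5 \left(-98\right)}{3689} = \left(230 - 490\right) \frac{1}{3689} = \left(-260\right) \frac{1}{3689} = - \frac{260}{3689}$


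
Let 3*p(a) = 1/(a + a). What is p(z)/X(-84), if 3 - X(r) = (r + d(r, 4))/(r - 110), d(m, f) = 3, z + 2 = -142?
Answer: -97/216432 ≈ -0.00044818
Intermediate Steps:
z = -144 (z = -2 - 142 = -144)
X(r) = 3 - (3 + r)/(-110 + r) (X(r) = 3 - (r + 3)/(r - 110) = 3 - (3 + r)/(-110 + r))
p(a) = 1/(6*a) (p(a) = 1/(3*(a + a)) = 1/(3*((2*a))) = (1/(2*a))/3 = 1/(6*a))
p(z)/X(-84) = ((⅙)/(-144))/(((-333 + 2*(-84))/(-110 - 84))) = ((⅙)*(-1/144))/(((-333 - 168)/(-194))) = -1/(864*((-1/194*(-501)))) = -1/(864*501/194) = -1/864*194/501 = -97/216432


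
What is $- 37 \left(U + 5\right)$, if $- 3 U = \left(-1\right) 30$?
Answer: $-555$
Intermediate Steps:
$U = 10$ ($U = - \frac{\left(-1\right) 30}{3} = \left(- \frac{1}{3}\right) \left(-30\right) = 10$)
$- 37 \left(U + 5\right) = - 37 \left(10 + 5\right) = \left(-37\right) 15 = -555$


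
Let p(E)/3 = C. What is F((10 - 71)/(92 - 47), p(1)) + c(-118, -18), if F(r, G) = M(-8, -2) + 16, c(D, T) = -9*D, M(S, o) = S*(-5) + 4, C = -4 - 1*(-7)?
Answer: 1122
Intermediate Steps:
C = 3 (C = -4 + 7 = 3)
M(S, o) = 4 - 5*S (M(S, o) = -5*S + 4 = 4 - 5*S)
p(E) = 9 (p(E) = 3*3 = 9)
F(r, G) = 60 (F(r, G) = (4 - 5*(-8)) + 16 = (4 + 40) + 16 = 44 + 16 = 60)
F((10 - 71)/(92 - 47), p(1)) + c(-118, -18) = 60 - 9*(-118) = 60 + 1062 = 1122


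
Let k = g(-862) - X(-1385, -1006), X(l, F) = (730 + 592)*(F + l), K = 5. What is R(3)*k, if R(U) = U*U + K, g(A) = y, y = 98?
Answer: 44254000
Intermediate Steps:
X(l, F) = 1322*F + 1322*l (X(l, F) = 1322*(F + l) = 1322*F + 1322*l)
g(A) = 98
R(U) = 5 + U**2 (R(U) = U*U + 5 = U**2 + 5 = 5 + U**2)
k = 3161000 (k = 98 - (1322*(-1006) + 1322*(-1385)) = 98 - (-1329932 - 1830970) = 98 - 1*(-3160902) = 98 + 3160902 = 3161000)
R(3)*k = (5 + 3**2)*3161000 = (5 + 9)*3161000 = 14*3161000 = 44254000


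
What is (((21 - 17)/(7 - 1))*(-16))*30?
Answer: -320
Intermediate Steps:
(((21 - 17)/(7 - 1))*(-16))*30 = ((4/6)*(-16))*30 = ((4*(1/6))*(-16))*30 = ((2/3)*(-16))*30 = -32/3*30 = -320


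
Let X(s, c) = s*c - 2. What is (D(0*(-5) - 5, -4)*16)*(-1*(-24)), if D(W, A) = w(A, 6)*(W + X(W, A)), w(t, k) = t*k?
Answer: -119808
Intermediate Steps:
X(s, c) = -2 + c*s (X(s, c) = c*s - 2 = -2 + c*s)
w(t, k) = k*t
D(W, A) = 6*A*(-2 + W + A*W) (D(W, A) = (6*A)*(W + (-2 + A*W)) = (6*A)*(-2 + W + A*W) = 6*A*(-2 + W + A*W))
(D(0*(-5) - 5, -4)*16)*(-1*(-24)) = ((6*(-4)*(-2 + (0*(-5) - 5) - 4*(0*(-5) - 5)))*16)*(-1*(-24)) = ((6*(-4)*(-2 + (0 - 5) - 4*(0 - 5)))*16)*24 = ((6*(-4)*(-2 - 5 - 4*(-5)))*16)*24 = ((6*(-4)*(-2 - 5 + 20))*16)*24 = ((6*(-4)*13)*16)*24 = -312*16*24 = -4992*24 = -119808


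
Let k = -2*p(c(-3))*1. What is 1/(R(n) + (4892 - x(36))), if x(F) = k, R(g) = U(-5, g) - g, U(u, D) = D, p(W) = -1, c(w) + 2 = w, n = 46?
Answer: 1/4890 ≈ 0.00020450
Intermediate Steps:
c(w) = -2 + w
R(g) = 0 (R(g) = g - g = 0)
k = 2 (k = -2*(-1)*1 = 2*1 = 2)
x(F) = 2
1/(R(n) + (4892 - x(36))) = 1/(0 + (4892 - 1*2)) = 1/(0 + (4892 - 2)) = 1/(0 + 4890) = 1/4890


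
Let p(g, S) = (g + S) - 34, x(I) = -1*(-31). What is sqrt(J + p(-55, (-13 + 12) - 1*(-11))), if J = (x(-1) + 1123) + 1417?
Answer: 2*sqrt(623) ≈ 49.920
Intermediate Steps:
x(I) = 31
p(g, S) = -34 + S + g (p(g, S) = (S + g) - 34 = -34 + S + g)
J = 2571 (J = (31 + 1123) + 1417 = 1154 + 1417 = 2571)
sqrt(J + p(-55, (-13 + 12) - 1*(-11))) = sqrt(2571 + (-34 + ((-13 + 12) - 1*(-11)) - 55)) = sqrt(2571 + (-34 + (-1 + 11) - 55)) = sqrt(2571 + (-34 + 10 - 55)) = sqrt(2571 - 79) = sqrt(2492) = 2*sqrt(623)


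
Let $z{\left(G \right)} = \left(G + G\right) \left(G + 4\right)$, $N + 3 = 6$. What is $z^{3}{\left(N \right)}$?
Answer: $74088$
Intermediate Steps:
$N = 3$ ($N = -3 + 6 = 3$)
$z{\left(G \right)} = 2 G \left(4 + G\right)$
$z^{3}{\left(N \right)} = \left(2 \cdot 3 \left(4 + 3\right)\right)^{3} = \left(2 \cdot 3 \cdot 7\right)^{3} = 42^{3} = 74088$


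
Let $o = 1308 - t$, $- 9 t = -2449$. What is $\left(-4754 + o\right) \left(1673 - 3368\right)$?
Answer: $\frac{18906595}{3} \approx 6.3022 \cdot 10^{6}$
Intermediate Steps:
$t = \frac{2449}{9}$ ($t = \left(- \frac{1}{9}\right) \left(-2449\right) = \frac{2449}{9} \approx 272.11$)
$o = \frac{9323}{9}$ ($o = 1308 - \frac{2449}{9} = \frac{9323}{9} \approx 1035.9$)
$\left(-4754 + o\right) \left(1673 - 3368\right) = \left(-4754 + \frac{9323}{9}\right) \left(1673 - 3368\right) = \left(- \frac{33463}{9}\right) \left(-1695\right) = \frac{18906595}{3}$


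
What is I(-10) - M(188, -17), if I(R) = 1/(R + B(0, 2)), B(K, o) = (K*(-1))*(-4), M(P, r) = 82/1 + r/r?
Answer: -831/10 ≈ -83.100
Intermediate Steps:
M(P, r) = 83 (M(P, r) = 82*1 + 1 = 82 + 1 = 83)
B(K, o) = 4*K (B(K, o) = -K*(-4) = 4*K)
I(R) = 1/R (I(R) = 1/(R + 4*0) = 1/(R + 0) = 1/R)
I(-10) - M(188, -17) = 1/(-10) - 1*83 = -⅒ - 83 = -831/10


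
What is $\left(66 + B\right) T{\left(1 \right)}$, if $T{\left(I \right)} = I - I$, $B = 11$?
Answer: $0$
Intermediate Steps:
$T{\left(I \right)} = 0$
$\left(66 + B\right) T{\left(1 \right)} = \left(66 + 11\right) 0 = 77 \cdot 0 = 0$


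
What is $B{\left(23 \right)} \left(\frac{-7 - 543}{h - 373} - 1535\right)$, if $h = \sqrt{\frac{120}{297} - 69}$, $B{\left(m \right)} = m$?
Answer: $- \frac{243027807430}{6890281} + \frac{18975 i \sqrt{74701}}{6890281} \approx -35271.0 + 0.75268 i$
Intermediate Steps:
$h = \frac{i \sqrt{74701}}{33}$ ($h = \sqrt{120 \cdot \frac{1}{297} + \left(-75 + 6\right)} = \sqrt{\frac{40}{99} - 69} = \sqrt{- \frac{6791}{99}} = \frac{i \sqrt{74701}}{33} \approx 8.2823 i$)
$B{\left(23 \right)} \left(\frac{-7 - 543}{h - 373} - 1535\right) = 23 \left(\frac{-7 - 543}{\frac{i \sqrt{74701}}{33} - 373} - 1535\right) = 23 \left(- \frac{550}{-373 + \frac{i \sqrt{74701}}{33}} - 1535\right) = 23 \left(-1535 - \frac{550}{-373 + \frac{i \sqrt{74701}}{33}}\right) = -35305 - \frac{12650}{-373 + \frac{i \sqrt{74701}}{33}}$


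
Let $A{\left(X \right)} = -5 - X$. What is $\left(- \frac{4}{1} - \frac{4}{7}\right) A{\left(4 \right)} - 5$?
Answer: $\frac{253}{7} \approx 36.143$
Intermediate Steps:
$\left(- \frac{4}{1} - \frac{4}{7}\right) A{\left(4 \right)} - 5 = \left(- \frac{4}{1} - \frac{4}{7}\right) \left(-5 - 4\right) - 5 = \left(\left(-4\right) 1 - \frac{4}{7}\right) \left(-5 - 4\right) - 5 = \left(-4 - \frac{4}{7}\right) \left(-9\right) - 5 = \left(- \frac{32}{7}\right) \left(-9\right) - 5 = \frac{288}{7} - 5 = \frac{253}{7}$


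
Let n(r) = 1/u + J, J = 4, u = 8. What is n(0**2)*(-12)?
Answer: -99/2 ≈ -49.500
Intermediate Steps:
n(r) = 33/8 (n(r) = 1/8 + 4 = 33/8)
n(0**2)*(-12) = (33/8)*(-12) = -99/2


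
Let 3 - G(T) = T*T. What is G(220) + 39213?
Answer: -9184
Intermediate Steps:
G(T) = 3 - T² (G(T) = 3 - T*T = 3 - T²)
G(220) + 39213 = (3 - 1*220²) + 39213 = (3 - 1*48400) + 39213 = (3 - 48400) + 39213 = -48397 + 39213 = -9184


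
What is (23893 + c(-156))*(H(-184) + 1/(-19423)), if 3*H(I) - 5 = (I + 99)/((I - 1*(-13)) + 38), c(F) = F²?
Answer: 234181552293/2583259 ≈ 90654.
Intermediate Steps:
H(I) = 5/3 + (99 + I)/(3*(51 + I)) (H(I) = 5/3 + ((I + 99)/((I - 1*(-13)) + 38))/3 = 5/3 + ((99 + I)/((I + 13) + 38))/3 = 5/3 + ((99 + I)/((13 + I) + 38))/3 = 5/3 + ((99 + I)/(51 + I))/3 = 5/3 + (99 + I)/(3*(51 + I)))
(23893 + c(-156))*(H(-184) + 1/(-19423)) = (23893 + (-156)²)*(2*(59 - 184)/(51 - 184) + 1/(-19423)) = (23893 + 24336)*(2*(-125)/(-133) - 1/19423) = 48229*(2*(-1/133)*(-125) - 1/19423) = 48229*(250/133 - 1/19423) = 48229*(4855617/2583259) = 234181552293/2583259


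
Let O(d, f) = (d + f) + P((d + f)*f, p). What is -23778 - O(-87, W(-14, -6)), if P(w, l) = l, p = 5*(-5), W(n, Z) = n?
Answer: -23652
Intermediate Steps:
p = -25
O(d, f) = -25 + d + f (O(d, f) = (d + f) - 25 = -25 + d + f)
-23778 - O(-87, W(-14, -6)) = -23778 - (-25 - 87 - 14) = -23778 - 1*(-126) = -23778 + 126 = -23652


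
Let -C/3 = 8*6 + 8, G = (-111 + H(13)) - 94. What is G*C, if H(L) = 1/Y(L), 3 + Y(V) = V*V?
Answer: 2858436/83 ≈ 34439.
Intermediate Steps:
Y(V) = -3 + V² (Y(V) = -3 + V*V = -3 + V²)
H(L) = 1/(-3 + L²)
G = -34029/166 (G = (-111 + 1/(-3 + 13²)) - 94 = (-111 + 1/(-3 + 169)) - 94 = (-111 + 1/166) - 94 = -18425/166 - 94 = -34029/166 ≈ -204.99)
C = -168 (C = -3*(8*6 + 8) = -3*(48 + 8) = -3*56 = -168)
G*C = -34029/166*(-168) = 2858436/83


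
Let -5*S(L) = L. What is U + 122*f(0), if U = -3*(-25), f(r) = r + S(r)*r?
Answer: 75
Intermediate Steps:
S(L) = -L/5
f(r) = r - r²/5 (f(r) = r + (-r/5)*r = r - r²/5)
U = 75
U + 122*f(0) = 75 + 122*((⅕)*0*(5 - 1*0)) = 75 + 122*((⅕)*0*(5 + 0)) = 75 + 122*((⅕)*0*5) = 75 + 122*0 = 75 + 0 = 75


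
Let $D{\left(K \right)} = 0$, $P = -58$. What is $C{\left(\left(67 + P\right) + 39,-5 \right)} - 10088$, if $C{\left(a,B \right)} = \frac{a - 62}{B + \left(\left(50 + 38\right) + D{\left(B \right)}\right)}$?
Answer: $- \frac{837318}{83} \approx -10088.0$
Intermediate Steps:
$C{\left(a,B \right)} = \frac{-62 + a}{88 + B}$ ($C{\left(a,B \right)} = \frac{a - 62}{B + \left(\left(50 + 38\right) + 0\right)} = \frac{-62 + a}{B + \left(88 + 0\right)} = \frac{-62 + a}{B + 88} = \frac{-62 + a}{88 + B}$)
$C{\left(\left(67 + P\right) + 39,-5 \right)} - 10088 = \frac{-62 + \left(\left(67 - 58\right) + 39\right)}{88 - 5} - 10088 = \frac{-62 + \left(9 + 39\right)}{83} - 10088 = \frac{-62 + 48}{83} - 10088 = \frac{1}{83} \left(-14\right) - 10088 = - \frac{14}{83} - 10088 = - \frac{837318}{83}$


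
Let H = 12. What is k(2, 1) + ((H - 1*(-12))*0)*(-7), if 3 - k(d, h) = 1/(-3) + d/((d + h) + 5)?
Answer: 37/12 ≈ 3.0833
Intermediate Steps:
k(d, h) = 10/3 - d/(5 + d + h) (k(d, h) = 3 - (1/(-3) + d/((d + h) + 5)) = 3 - (1*(-⅓) + d/(5 + d + h)) = 3 - (-⅓ + d/(5 + d + h)) = 3 + (⅓ - d/(5 + d + h)) = 10/3 - d/(5 + d + h))
k(2, 1) + ((H - 1*(-12))*0)*(-7) = (50 + 7*2 + 10*1)/(3*(5 + 2 + 1)) + ((12 - 1*(-12))*0)*(-7) = (⅓)*(50 + 14 + 10)/8 + ((12 + 12)*0)*(-7) = (⅓)*(⅛)*74 + (24*0)*(-7) = 37/12 + 0*(-7) = 37/12 + 0 = 37/12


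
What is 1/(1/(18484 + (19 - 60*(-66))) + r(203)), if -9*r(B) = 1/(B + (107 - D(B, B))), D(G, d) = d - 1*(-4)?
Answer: -20823201/21536 ≈ -966.90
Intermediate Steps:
D(G, d) = 4 + d (D(G, d) = d + 4 = 4 + d)
r(B) = -1/927 (r(B) = -1/(9*(B + (107 - (4 + B)))) = -1/(9*(B + (107 + (-4 - B)))) = -1/(9*(B + (103 - B))) = -⅑/103 = -⅑*1/103 = -1/927)
1/(1/(18484 + (19 - 60*(-66))) + r(203)) = 1/(1/(18484 + (19 - 60*(-66))) - 1/927) = 1/(1/(18484 + (19 + 3960)) - 1/927) = 1/(1/(18484 + 3979) - 1/927) = 1/(1/22463 - 1/927) = 1/(-21536/20823201) = -20823201/21536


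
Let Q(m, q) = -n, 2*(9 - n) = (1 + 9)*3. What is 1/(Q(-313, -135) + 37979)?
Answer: 1/37985 ≈ 2.6326e-5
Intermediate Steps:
n = -6 (n = 9 - (1 + 9)*3/2 = 9 - 5*3 = 9 - 1/2*30 = 9 - 15 = -6)
Q(m, q) = 6 (Q(m, q) = -1*(-6) = 6)
1/(Q(-313, -135) + 37979) = 1/(6 + 37979) = 1/37985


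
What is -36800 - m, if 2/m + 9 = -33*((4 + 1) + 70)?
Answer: -45705599/1242 ≈ -36800.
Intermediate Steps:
m = -1/1242 (m = 2/(-9 - 33*((4 + 1) + 70)) = 2/(-9 - 33*(5 + 70)) = 2/(-9 - 33*75) = 2/(-9 - 2475) = 2/(-2484) = 2*(-1/2484) = -1/1242 ≈ -0.00080515)
-36800 - m = -36800 - 1*(-1/1242) = -36800 + 1/1242 = -45705599/1242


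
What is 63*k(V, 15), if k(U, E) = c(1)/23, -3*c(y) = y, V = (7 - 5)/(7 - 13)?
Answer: -21/23 ≈ -0.91304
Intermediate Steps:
V = -⅓ (V = 2/(-6) = 2*(-⅙) = -⅓ ≈ -0.33333)
c(y) = -y/3
k(U, E) = -1/69 (k(U, E) = -⅓*1/23 = -1/69)
63*k(V, 15) = 63*(-1/69) = -21/23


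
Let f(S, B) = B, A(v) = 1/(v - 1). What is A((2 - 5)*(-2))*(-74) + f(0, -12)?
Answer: -134/5 ≈ -26.800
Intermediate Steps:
A(v) = 1/(-1 + v)
A((2 - 5)*(-2))*(-74) + f(0, -12) = -74/(-1 + (2 - 5)*(-2)) - 12 = -74/(-1 - 3*(-2)) - 12 = -74/(-1 + 6) - 12 = -74/5 - 12 = -134/5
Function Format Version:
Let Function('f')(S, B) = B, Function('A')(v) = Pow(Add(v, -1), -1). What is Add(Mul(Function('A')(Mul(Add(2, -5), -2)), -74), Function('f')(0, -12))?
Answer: Rational(-134, 5) ≈ -26.800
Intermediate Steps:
Function('A')(v) = Pow(Add(-1, v), -1)
Add(Mul(Function('A')(Mul(Add(2, -5), -2)), -74), Function('f')(0, -12)) = Add(Mul(Pow(Add(-1, Mul(Add(2, -5), -2)), -1), -74), -12) = Add(Mul(Pow(Add(-1, Mul(-3, -2)), -1), -74), -12) = Add(Mul(Pow(Add(-1, 6), -1), -74), -12) = Add(Mul(Pow(5, -1), -74), -12) = Add(Mul(Rational(1, 5), -74), -12) = Add(Rational(-74, 5), -12) = Rational(-134, 5)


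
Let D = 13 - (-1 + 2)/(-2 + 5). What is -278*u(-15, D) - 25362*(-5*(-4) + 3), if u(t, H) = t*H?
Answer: -530506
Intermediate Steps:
D = 38/3 (D = 13 - 1/3 = 13 - 1*⅓ = 13 - ⅓ = 38/3 ≈ 12.667)
u(t, H) = H*t
-278*u(-15, D) - 25362*(-5*(-4) + 3) = -10564*(-15)/3 - 25362*(-5*(-4) + 3) = -278*(-190) - 25362*(20 + 3) = 52820 - 25362*23 = 52820 - 583326 = -530506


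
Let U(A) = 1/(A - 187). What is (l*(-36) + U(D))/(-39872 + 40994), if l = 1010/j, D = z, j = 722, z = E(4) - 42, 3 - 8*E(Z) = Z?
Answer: -16663414/371220993 ≈ -0.044888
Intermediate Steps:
E(Z) = 3/8 - Z/8
z = -337/8 (z = (3/8 - 1/8*4) - 42 = (3/8 - 1/2) - 42 = -1/8 - 42 = -337/8 ≈ -42.125)
D = -337/8 ≈ -42.125
U(A) = 1/(-187 + A)
l = 505/361 (l = 1010/722 = 1010*(1/722) = 505/361 ≈ 1.3989)
(l*(-36) + U(D))/(-39872 + 40994) = ((505/361)*(-36) + 1/(-187 - 337/8))/(-39872 + 40994) = (-18180/361 + 1/(-1833/8))/1122 = (-18180/361 - 8/1833)*(1/1122) = -33326828/661713*1/1122 = -16663414/371220993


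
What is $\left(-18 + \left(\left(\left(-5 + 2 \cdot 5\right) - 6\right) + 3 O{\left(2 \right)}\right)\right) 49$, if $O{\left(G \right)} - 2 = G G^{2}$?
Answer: $539$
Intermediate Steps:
$O{\left(G \right)} = 2 + G^{3}$ ($O{\left(G \right)} = 2 + G G^{2} = 2 + G^{3}$)
$\left(-18 + \left(\left(\left(-5 + 2 \cdot 5\right) - 6\right) + 3 O{\left(2 \right)}\right)\right) 49 = \left(-18 + \left(\left(\left(-5 + 2 \cdot 5\right) - 6\right) + 3 \left(2 + 2^{3}\right)\right)\right) 49 = \left(-18 + \left(\left(\left(-5 + 10\right) - 6\right) + 3 \left(2 + 8\right)\right)\right) 49 = \left(-18 + \left(\left(5 - 6\right) + 3 \cdot 10\right)\right) 49 = \left(-18 + \left(-1 + 30\right)\right) 49 = \left(-18 + 29\right) 49 = 11 \cdot 49 = 539$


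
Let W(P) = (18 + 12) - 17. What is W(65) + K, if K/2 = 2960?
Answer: 5933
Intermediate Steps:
K = 5920 (K = 2*2960 = 5920)
W(P) = 13 (W(P) = 30 - 17 = 13)
W(65) + K = 13 + 5920 = 5933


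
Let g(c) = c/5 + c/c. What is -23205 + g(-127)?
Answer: -116147/5 ≈ -23229.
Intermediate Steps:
g(c) = 1 + c/5 (g(c) = c*(⅕) + 1 = c/5 + 1 = 1 + c/5)
-23205 + g(-127) = -23205 + (1 + (⅕)*(-127)) = -23205 + (1 - 127/5) = -23205 - 122/5 = -116147/5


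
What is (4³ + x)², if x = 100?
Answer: 26896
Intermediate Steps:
(4³ + x)² = (4³ + 100)² = (64 + 100)² = 164² = 26896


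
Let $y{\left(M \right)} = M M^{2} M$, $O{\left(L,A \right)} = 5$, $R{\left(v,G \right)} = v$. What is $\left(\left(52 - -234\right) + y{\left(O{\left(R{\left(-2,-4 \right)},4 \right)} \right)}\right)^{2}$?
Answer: $829921$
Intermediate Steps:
$y{\left(M \right)} = M^{4}$ ($y{\left(M \right)} = M^{3} M = M^{4}$)
$\left(\left(52 - -234\right) + y{\left(O{\left(R{\left(-2,-4 \right)},4 \right)} \right)}\right)^{2} = \left(\left(52 - -234\right) + 5^{4}\right)^{2} = \left(\left(52 + 234\right) + 625\right)^{2} = \left(286 + 625\right)^{2} = 911^{2} = 829921$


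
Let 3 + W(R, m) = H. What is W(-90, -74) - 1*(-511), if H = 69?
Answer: 577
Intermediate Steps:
W(R, m) = 66 (W(R, m) = -3 + 69 = 66)
W(-90, -74) - 1*(-511) = 66 - 1*(-511) = 66 + 511 = 577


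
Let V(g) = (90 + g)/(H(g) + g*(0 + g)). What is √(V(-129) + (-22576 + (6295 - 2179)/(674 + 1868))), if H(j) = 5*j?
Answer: I*√269714253014057/109306 ≈ 150.25*I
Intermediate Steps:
V(g) = (90 + g)/(g² + 5*g) (V(g) = (90 + g)/(5*g + g*(0 + g)) = (90 + g)/(5*g + g*g) = (90 + g)/(5*g + g²) = (90 + g)/(g² + 5*g))
√(V(-129) + (-22576 + (6295 - 2179)/(674 + 1868))) = √((90 - 129)/((-129)*(5 - 129)) + (-22576 + (6295 - 2179)/(674 + 1868))) = √(-1/129*(-39)/(-124) + (-22576 + 4116/2542)) = √(-1/129*(-1/124)*(-39) + (-22576 + 4116*(1/2542))) = √(-13/5332 + (-22576 + 2058/1271)) = √(-13/5332 - 28692038/1271) = √(-4935031069/218612) = I*√269714253014057/109306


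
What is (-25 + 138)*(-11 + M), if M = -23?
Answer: -3842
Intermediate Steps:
(-25 + 138)*(-11 + M) = (-25 + 138)*(-11 - 23) = 113*(-34) = -3842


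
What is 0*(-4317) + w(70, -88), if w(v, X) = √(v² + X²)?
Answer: 2*√3161 ≈ 112.45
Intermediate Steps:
w(v, X) = √(X² + v²)
0*(-4317) + w(70, -88) = 0*(-4317) + √((-88)² + 70²) = 0 + √(7744 + 4900) = 0 + √12644 = 0 + 2*√3161 = 2*√3161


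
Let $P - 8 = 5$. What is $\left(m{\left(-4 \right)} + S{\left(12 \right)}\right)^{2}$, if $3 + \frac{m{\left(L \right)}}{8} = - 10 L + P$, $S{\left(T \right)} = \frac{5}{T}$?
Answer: $\frac{23088025}{144} \approx 1.6033 \cdot 10^{5}$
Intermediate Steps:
$P = 13$ ($P = 8 + 5 = 13$)
$m{\left(L \right)} = 80 - 80 L$ ($m{\left(L \right)} = -24 + 8 \left(- 10 L + 13\right) = -24 + 8 \left(13 - 10 L\right) = -24 - \left(-104 + 80 L\right) = 80 - 80 L$)
$\left(m{\left(-4 \right)} + S{\left(12 \right)}\right)^{2} = \left(\left(80 - -320\right) + \frac{5}{12}\right)^{2} = \left(\left(80 + 320\right) + 5 \cdot \frac{1}{12}\right)^{2} = \left(400 + \frac{5}{12}\right)^{2} = \left(\frac{4805}{12}\right)^{2} = \frac{23088025}{144}$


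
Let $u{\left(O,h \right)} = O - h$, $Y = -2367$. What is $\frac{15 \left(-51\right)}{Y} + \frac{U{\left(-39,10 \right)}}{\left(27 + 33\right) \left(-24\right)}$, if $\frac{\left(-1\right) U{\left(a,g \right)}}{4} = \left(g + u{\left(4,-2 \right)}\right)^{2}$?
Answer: $\frac{12241}{11835} \approx 1.0343$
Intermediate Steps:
$U{\left(a,g \right)} = - 4 \left(6 + g\right)^{2}$ ($U{\left(a,g \right)} = - 4 \left(g + \left(4 - -2\right)\right)^{2} = - 4 \left(g + \left(4 + 2\right)\right)^{2} = - 4 \left(g + 6\right)^{2} = - 4 \left(6 + g\right)^{2}$)
$\frac{15 \left(-51\right)}{Y} + \frac{U{\left(-39,10 \right)}}{\left(27 + 33\right) \left(-24\right)} = \frac{15 \left(-51\right)}{-2367} + \frac{\left(-4\right) \left(6 + 10\right)^{2}}{\left(27 + 33\right) \left(-24\right)} = \left(-765\right) \left(- \frac{1}{2367}\right) + \frac{\left(-4\right) 16^{2}}{60 \left(-24\right)} = \frac{85}{263} + \frac{\left(-4\right) 256}{-1440} = \frac{85}{263} - - \frac{32}{45} = \frac{85}{263} + \frac{32}{45} = \frac{12241}{11835}$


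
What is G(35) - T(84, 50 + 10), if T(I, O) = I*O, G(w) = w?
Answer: -5005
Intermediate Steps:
G(35) - T(84, 50 + 10) = 35 - 84*(50 + 10) = 35 - 84*60 = 35 - 1*5040 = 35 - 5040 = -5005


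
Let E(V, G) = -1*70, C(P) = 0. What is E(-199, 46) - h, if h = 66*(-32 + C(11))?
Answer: 2042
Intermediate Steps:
E(V, G) = -70
h = -2112 (h = 66*(-32 + 0) = 66*(-32) = -2112)
E(-199, 46) - h = -70 - 1*(-2112) = -70 + 2112 = 2042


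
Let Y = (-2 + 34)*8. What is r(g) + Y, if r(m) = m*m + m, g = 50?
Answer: 2806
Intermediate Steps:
Y = 256 (Y = 32*8 = 256)
r(m) = m + m**2 (r(m) = m**2 + m = m + m**2)
r(g) + Y = 50*(1 + 50) + 256 = 50*51 + 256 = 2550 + 256 = 2806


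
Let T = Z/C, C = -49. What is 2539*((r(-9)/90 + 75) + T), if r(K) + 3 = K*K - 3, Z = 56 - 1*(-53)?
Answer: 54946499/294 ≈ 1.8689e+5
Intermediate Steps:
Z = 109 (Z = 56 + 53 = 109)
r(K) = -6 + K**2 (r(K) = -3 + (K*K - 3) = -3 + (K**2 - 3) = -3 + (-3 + K**2) = -6 + K**2)
T = -109/49 (T = 109/(-49) = 109*(-1/49) = -109/49 ≈ -2.2245)
2539*((r(-9)/90 + 75) + T) = 2539*(((-6 + (-9)**2)/90 + 75) - 109/49) = 2539*(((-6 + 81)*(1/90) + 75) - 109/49) = 2539*((75*(1/90) + 75) - 109/49) = 2539*((5/6 + 75) - 109/49) = 2539*(455/6 - 109/49) = 2539*(21641/294) = 54946499/294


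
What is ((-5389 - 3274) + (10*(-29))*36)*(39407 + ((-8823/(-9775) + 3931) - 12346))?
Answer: -340433015657/575 ≈ -5.9206e+8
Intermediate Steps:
((-5389 - 3274) + (10*(-29))*36)*(39407 + ((-8823/(-9775) + 3931) - 12346)) = (-8663 - 290*36)*(39407 + ((-8823*(-1/9775) + 3931) - 12346)) = (-8663 - 10440)*(39407 + ((519/575 + 3931) - 12346)) = -19103*(39407 + (2260844/575 - 12346)) = -19103*(39407 - 4838106/575) = -19103*17820919/575 = -340433015657/575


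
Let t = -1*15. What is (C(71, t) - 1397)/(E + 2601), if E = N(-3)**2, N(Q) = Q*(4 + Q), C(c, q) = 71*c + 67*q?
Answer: 91/90 ≈ 1.0111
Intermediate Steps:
t = -15
C(c, q) = 67*q + 71*c
E = 9 (E = (-3*(4 - 3))**2 = (-3*1)**2 = (-3)**2 = 9)
(C(71, t) - 1397)/(E + 2601) = ((67*(-15) + 71*71) - 1397)/(9 + 2601) = ((-1005 + 5041) - 1397)/2610 = (4036 - 1397)*(1/2610) = 2639*(1/2610) = 91/90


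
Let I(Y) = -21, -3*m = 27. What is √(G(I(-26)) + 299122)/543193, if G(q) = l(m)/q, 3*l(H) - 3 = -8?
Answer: √131912837/11407053 ≈ 0.0010069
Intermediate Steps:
m = -9 (m = -⅓*27 = -9)
l(H) = -5/3 (l(H) = 1 + (⅓)*(-8) = 1 - 8/3 = -5/3)
G(q) = -5/(3*q)
√(G(I(-26)) + 299122)/543193 = √(-5/3/(-21) + 299122)/543193 = √(-5/3*(-1/21) + 299122)*(1/543193) = √(5/63 + 299122)*(1/543193) = √(18844691/63)*(1/543193) = (√131912837/21)*(1/543193) = √131912837/11407053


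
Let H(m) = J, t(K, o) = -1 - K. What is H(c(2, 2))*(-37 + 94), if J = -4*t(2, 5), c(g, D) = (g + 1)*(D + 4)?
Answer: 684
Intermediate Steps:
c(g, D) = (1 + g)*(4 + D)
J = 12 (J = -4*(-1 - 1*2) = -4*(-1 - 2) = -4*(-3) = 12)
H(m) = 12
H(c(2, 2))*(-37 + 94) = 12*(-37 + 94) = 12*57 = 684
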